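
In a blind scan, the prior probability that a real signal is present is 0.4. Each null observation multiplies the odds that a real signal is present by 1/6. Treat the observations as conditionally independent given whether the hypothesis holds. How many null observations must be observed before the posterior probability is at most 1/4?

1

Prior odds = 0.4/0.6 = 2/3.
Likelihood ratio per null observation = 1/6.
Target posterior odds = 0.25/0.75 = 1/3.
Require (1/6)ⁿ ≤ 1/3 ÷ (2/3) = 0.5.
(1/6)¹ = 1/6, which is already at or below the required 0.5; so n = 1.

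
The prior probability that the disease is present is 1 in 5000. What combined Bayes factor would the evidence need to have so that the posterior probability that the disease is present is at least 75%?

14997

Prior odds = 0.0002/0.9998 = 1/4999.
Target odds = 0.75/0.25 = 3.
Required Bayes factor = 3 ÷ (1/4999) = 14997.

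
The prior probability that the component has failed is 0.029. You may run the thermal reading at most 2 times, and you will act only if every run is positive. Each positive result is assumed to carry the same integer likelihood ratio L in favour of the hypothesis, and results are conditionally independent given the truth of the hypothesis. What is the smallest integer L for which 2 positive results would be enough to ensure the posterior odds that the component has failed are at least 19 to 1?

Prior odds = 0.029/0.971 = 29/971.
Target odds = 19.
Need L² ≥ 19 ÷ (29/971) = 18449/29.
25² = 625 < 18449/29 ≤ 676 = 26², so L = 26.

26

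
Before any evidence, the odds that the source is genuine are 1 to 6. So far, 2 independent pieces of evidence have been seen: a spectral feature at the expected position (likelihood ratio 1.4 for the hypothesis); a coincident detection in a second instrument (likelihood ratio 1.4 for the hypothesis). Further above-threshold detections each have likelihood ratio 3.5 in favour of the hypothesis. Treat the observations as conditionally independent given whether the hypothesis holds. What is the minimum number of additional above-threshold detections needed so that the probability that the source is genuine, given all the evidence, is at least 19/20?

4

Prior odds = 1/6.
Combined Bayes factor of the evidence already in hand = 1.4 × 1.4 = 1.96.
Odds after that evidence = (1/6) × 1.96 = 49/150.
Target odds = 0.95/0.05 = 19.
Need 3.5ⁿ ≥ 19 ÷ (49/150) = 2850/49.
3.5³ = 42.875 falls short of 2850/49 but 3.5⁴ = 150.0625 reaches it, so n = 4.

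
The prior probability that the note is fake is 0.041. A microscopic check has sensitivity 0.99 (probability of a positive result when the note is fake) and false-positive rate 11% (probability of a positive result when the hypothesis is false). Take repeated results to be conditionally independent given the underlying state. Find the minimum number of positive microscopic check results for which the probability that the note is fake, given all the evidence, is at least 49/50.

Prior odds: 0.041 ÷ 0.959 = 41/959.
Likelihood ratio of a positive result = 0.99/0.11 = 9.
Target odds: 0.98 ÷ 0.02 = 49.
Need (41/959) × 9ⁿ ≥ 49, i.e. 9ⁿ ≥ 46991/41.
9³ = 729 falls short of 46991/41 but 9⁴ = 6561 reaches it, so n = 4.

4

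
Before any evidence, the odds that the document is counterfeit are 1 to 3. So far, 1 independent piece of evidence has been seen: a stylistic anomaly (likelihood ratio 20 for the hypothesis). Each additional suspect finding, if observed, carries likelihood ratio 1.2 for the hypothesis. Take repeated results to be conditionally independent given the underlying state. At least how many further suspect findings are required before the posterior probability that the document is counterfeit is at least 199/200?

19

Prior odds = 1/3.
Bayes factor of the evidence already in hand = 20.
Odds after that evidence = (1/3) × 20 = 20/3.
Target odds = 0.995/0.005 = 199.
Need 1.2ⁿ ≥ 199 ÷ (20/3) = 29.85.
1.2¹⁸ ≈26.6233 falls short of 29.85 but 1.2¹⁹ ≈31.948 reaches it, so n = 19.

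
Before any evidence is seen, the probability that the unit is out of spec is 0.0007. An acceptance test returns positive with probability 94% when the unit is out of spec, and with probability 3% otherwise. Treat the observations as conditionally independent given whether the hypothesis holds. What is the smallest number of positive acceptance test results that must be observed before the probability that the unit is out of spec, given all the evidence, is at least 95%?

Prior odds: 0.0007 ÷ 0.9993 = 7/9993.
Likelihood ratio of a positive result = 0.94/0.03 = 94/3.
Target posterior odds = 0.95/0.05 = 19.
Need (7/9993) × (94/3)ⁿ ≥ 19, i.e. (94/3)ⁿ ≥ 189867/7.
(94/3)² = 8836/9 falls short of 189867/7 but (94/3)³ = 830584/27 reaches it, so n = 3.

3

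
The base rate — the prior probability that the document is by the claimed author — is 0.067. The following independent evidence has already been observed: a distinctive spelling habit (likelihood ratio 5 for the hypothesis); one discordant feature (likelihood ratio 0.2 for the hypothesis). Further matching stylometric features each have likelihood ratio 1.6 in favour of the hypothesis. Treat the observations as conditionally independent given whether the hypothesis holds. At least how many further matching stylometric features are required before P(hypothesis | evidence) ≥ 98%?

Prior odds = 0.067/0.933 = 67/933.
Combined Bayes factor of the evidence already in hand = 5 × 0.2 = 1.
Odds after that evidence = (67/933) × 1 = 67/933.
Target odds = 0.98/0.02 = 49.
Need 1.6ⁿ ≥ 49 ÷ (67/933) = 45717/67.
1.6¹³ ≈450.36 falls short of 45717/67 but 1.6¹⁴ ≈720.576 reaches it, so n = 14.

14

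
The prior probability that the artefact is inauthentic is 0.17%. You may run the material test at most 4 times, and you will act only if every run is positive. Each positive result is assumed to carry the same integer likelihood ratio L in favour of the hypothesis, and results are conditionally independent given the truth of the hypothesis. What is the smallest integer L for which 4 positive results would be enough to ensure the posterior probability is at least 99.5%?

19

Prior odds = 0.0017/0.9983 = 17/9983.
Target odds = 0.995/0.005 = 199.
Need L⁴ ≥ 199 ÷ (17/9983) = 1986617/17.
18⁴ = 104976 < 1986617/17 ≤ 130321 = 19⁴, so L = 19.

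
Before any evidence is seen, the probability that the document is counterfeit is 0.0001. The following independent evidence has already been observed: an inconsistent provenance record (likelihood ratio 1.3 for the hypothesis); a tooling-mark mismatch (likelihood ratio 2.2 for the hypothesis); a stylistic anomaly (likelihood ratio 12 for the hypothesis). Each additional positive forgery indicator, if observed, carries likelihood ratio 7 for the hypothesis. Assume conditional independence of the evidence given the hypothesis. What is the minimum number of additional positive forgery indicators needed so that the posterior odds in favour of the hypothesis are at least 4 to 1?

4

Prior odds = 0.0001/0.9999 = 1/9999.
Combined Bayes factor of the evidence already in hand = 1.3 × 2.2 × 12 = 34.32.
Odds after that evidence = (1/9999) × 34.32 = 26/7575.
Target odds = 4.
Need 7ⁿ ≥ 4 ÷ (26/7575) = 15150/13.
7³ = 343 falls short of 15150/13 but 7⁴ = 2401 reaches it, so n = 4.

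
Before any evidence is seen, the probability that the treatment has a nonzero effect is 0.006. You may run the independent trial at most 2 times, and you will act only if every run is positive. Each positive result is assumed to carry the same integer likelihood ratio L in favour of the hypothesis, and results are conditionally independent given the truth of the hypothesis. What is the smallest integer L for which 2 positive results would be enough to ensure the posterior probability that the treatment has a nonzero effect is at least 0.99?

Prior odds = 0.006/0.994 = 3/497.
Target odds = 0.99/0.01 = 99.
Need L² ≥ 99 ÷ (3/497) = 16401.
128² = 16384 < 16401 ≤ 16641 = 129², so L = 129.

129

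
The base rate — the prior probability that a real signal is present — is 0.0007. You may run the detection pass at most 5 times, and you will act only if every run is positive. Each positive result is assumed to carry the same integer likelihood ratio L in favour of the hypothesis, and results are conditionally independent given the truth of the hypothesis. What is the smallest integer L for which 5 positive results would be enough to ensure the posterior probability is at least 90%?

Prior odds = 0.0007/0.9993 = 7/9993.
Target odds = 0.9/0.1 = 9.
Need L⁵ ≥ 9 ÷ (7/9993) = 89937/7.
6⁵ = 7776 < 89937/7 ≤ 16807 = 7⁵, so L = 7.

7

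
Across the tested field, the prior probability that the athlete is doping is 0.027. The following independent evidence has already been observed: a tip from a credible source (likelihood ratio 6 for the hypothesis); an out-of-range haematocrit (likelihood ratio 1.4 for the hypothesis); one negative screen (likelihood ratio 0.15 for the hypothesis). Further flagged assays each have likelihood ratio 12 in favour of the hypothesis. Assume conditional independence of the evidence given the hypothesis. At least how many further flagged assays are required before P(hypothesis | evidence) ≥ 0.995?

4

Prior odds = 0.027/0.973 = 27/973.
Combined Bayes factor of the evidence already in hand = 6 × 1.4 × 0.15 = 1.26.
Odds after that evidence = (27/973) × 1.26 = 243/6950.
Target odds = 0.995/0.005 = 199.
Need 12ⁿ ≥ 199 ÷ (243/6950) = 1383050/243.
12³ = 1728 falls short of 1383050/243 but 12⁴ = 20736 reaches it, so n = 4.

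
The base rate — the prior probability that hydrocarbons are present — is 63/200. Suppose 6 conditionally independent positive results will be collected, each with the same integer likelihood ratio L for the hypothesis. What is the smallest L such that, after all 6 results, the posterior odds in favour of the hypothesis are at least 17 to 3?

Prior odds = 0.315/0.685 = 63/137.
Target odds = 17/3.
Need L⁶ ≥ 17/3 ÷ (63/137) = 2329/189.
1⁶ = 1 < 2329/189 ≤ 64 = 2⁶, so L = 2.

2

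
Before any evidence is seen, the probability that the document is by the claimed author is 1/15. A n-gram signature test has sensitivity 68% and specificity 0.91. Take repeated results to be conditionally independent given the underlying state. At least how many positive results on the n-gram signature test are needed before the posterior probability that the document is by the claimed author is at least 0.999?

5

Prior odds = (1/15)/(14/15) = 1/14.
False-positive rate = 1 − 0.91 = 0.09; likelihood ratio of a positive = 0.68/0.09 = 68/9.
Target odds: 0.999 ÷ 0.001 = 999.
Require (68/9)ⁿ ≥ 999 ÷ (1/14) = 13986.
(68/9)⁴ = 21381376/6561 falls short of 13986 but (68/9)⁵ ≈24622.5 reaches it, so n = 5.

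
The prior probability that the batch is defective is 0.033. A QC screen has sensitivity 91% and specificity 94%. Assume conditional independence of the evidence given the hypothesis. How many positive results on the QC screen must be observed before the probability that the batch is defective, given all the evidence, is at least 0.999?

4

Prior odds = 0.033/0.967 = 33/967.
False-positive rate = 1 − 0.94 = 0.06; likelihood ratio of a positive = 0.91/0.06 = 91/6.
Target odds: 0.999 ÷ 0.001 = 999.
Require (91/6)ⁿ ≥ 999 ÷ (33/967) = 322011/11.
(91/6)³ = 753571/216 falls short of 322011/11 but (91/6)⁴ = 68574961/1296 reaches it, so n = 4.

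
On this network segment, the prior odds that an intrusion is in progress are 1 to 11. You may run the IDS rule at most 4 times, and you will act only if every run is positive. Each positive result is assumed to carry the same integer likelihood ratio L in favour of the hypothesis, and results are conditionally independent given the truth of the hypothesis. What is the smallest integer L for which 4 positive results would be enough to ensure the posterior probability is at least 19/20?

Prior odds = 1/11.
Target odds = 0.95/0.05 = 19.
Need L⁴ ≥ 19 ÷ (1/11) = 209.
3⁴ = 81 < 209 ≤ 256 = 4⁴, so L = 4.

4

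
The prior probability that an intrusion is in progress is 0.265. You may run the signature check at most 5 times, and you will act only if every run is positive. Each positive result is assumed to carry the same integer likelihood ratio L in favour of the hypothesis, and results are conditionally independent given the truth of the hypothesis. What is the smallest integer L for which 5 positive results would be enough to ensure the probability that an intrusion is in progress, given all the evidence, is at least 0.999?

5

Prior odds = 0.265/0.735 = 53/147.
Target odds = 0.999/0.001 = 999.
Need L⁵ ≥ 999 ÷ (53/147) = 146853/53.
4⁵ = 1024 < 146853/53 ≤ 3125 = 5⁵, so L = 5.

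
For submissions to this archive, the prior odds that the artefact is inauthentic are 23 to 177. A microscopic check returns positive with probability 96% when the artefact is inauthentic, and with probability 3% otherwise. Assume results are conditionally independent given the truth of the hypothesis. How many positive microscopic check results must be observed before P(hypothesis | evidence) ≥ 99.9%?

3

Prior odds = 23/177.
Likelihood ratio of a positive result = 0.96/0.03 = 32.
Target odds: 0.999 ÷ 0.001 = 999.
Need (23/177) × 32ⁿ ≥ 999, i.e. 32ⁿ ≥ 176823/23.
32² = 1024 falls short of 176823/23 but 32³ = 32768 reaches it, so n = 3.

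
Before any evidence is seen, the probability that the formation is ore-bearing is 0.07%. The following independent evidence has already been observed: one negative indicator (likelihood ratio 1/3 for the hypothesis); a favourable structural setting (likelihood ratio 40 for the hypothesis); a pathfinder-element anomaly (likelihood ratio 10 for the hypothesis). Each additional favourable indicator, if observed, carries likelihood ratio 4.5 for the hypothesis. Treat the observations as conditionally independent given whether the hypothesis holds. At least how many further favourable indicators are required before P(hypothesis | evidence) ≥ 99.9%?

Prior odds = 0.0007/0.9993 = 7/9993.
Combined Bayes factor of the evidence already in hand = (1/3) × 40 × 10 = 400/3.
Odds after that evidence = (7/9993) × 400/3 = 2800/29979.
Target odds = 0.999/0.001 = 999.
Need 4.5ⁿ ≥ 999 ÷ (2800/29979) = 29949021/2800.
4.5⁶ = 8303.765625 falls short of 29949021/2800 but 4.5⁷ = 4782969/128 reaches it, so n = 7.

7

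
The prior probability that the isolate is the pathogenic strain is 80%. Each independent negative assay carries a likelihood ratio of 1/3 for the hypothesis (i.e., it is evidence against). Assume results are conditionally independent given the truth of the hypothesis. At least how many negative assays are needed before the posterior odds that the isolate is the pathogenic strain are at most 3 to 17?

Prior odds: 0.8 ÷ 0.2 = 4.
Likelihood ratio per negative assay = 1/3.
Target odds = 3/17.
Need 4 × (1/3)ⁿ ≤ 3/17, i.e. (1/3)ⁿ ≤ 3/68.
(1/3)² = 1/9 is still above 3/68 but (1/3)³ = 1/27 is at or below it, so n = 3.

3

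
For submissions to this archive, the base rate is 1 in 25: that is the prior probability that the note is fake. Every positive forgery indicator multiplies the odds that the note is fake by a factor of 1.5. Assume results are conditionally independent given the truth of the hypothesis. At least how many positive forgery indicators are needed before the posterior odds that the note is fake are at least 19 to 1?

16

Prior odds: 0.04 ÷ 0.96 = 1/24.
Likelihood ratio per positive forgery indicator = 1.5.
Target odds = 19.
Require 1.5ⁿ ≥ 19 ÷ (1/24) = 456.
1.5¹⁵ = 14348907/32768 falls short of 456 but 1.5¹⁶ = 43046721/65536 reaches it, so n = 16.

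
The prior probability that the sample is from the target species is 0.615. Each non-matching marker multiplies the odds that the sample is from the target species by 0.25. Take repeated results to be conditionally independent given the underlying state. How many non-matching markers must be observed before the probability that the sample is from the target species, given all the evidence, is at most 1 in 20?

3

Prior odds: 0.615 ÷ 0.385 = 123/77.
Likelihood ratio per non-matching marker = 0.25.
Target odds: 0.05 ÷ 0.95 = 1/19.
Require 0.25ⁿ ≤ 1/19 ÷ (123/77) = 77/2337.
0.25² = 0.0625 is still above 77/2337 but 0.25³ = 0.015625 is at or below it, so n = 3.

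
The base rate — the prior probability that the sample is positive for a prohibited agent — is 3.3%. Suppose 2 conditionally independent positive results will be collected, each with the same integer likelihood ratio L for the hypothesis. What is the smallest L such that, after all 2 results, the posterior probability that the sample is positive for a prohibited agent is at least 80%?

Prior odds = 0.033/0.967 = 33/967.
Target odds = 0.8/0.2 = 4.
Need L² ≥ 4 ÷ (33/967) = 3868/33.
10² = 100 < 3868/33 ≤ 121 = 11², so L = 11.

11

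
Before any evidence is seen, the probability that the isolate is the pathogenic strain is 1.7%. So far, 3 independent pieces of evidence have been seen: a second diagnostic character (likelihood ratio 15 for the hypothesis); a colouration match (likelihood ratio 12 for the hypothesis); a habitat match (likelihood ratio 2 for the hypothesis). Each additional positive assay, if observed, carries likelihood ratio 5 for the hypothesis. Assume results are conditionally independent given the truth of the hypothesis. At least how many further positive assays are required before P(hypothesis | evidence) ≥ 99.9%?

Prior odds = 0.017/0.983 = 17/983.
Combined Bayes factor of the evidence already in hand = 15 × 12 × 2 = 360.
Odds after that evidence = (17/983) × 360 = 6120/983.
Target odds = 0.999/0.001 = 999.
Need 5ⁿ ≥ 999 ÷ (6120/983) = 109113/680.
5³ = 125 falls short of 109113/680 but 5⁴ = 625 reaches it, so n = 4.

4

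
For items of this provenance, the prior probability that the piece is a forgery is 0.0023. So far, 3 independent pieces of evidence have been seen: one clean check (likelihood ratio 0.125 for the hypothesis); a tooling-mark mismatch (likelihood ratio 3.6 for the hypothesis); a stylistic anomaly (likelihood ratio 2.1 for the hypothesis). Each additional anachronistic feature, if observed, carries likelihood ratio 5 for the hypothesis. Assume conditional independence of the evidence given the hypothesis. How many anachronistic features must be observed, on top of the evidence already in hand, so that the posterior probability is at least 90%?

Prior odds = 0.0023/0.9977 = 23/9977.
Combined Bayes factor of the evidence already in hand = 0.125 × 3.6 × 2.1 = 0.945.
Odds after that evidence = (23/9977) × 0.945 = 4347/1995400.
Target odds = 0.9/0.1 = 9.
Need 5ⁿ ≥ 9 ÷ (4347/1995400) = 1995400/483.
5⁵ = 3125 falls short of 1995400/483 but 5⁶ = 15625 reaches it, so n = 6.

6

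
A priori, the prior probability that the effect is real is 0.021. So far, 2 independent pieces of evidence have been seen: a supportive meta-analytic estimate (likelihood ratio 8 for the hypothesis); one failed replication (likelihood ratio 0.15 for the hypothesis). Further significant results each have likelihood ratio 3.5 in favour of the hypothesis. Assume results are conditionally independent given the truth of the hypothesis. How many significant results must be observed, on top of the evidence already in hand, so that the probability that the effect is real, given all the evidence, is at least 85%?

5

Prior odds = 0.021/0.979 = 21/979.
Combined Bayes factor of the evidence already in hand = 8 × 0.15 = 1.2.
Odds after that evidence = (21/979) × 1.2 = 126/4895.
Target odds = 0.85/0.15 = 17/3.
Need 3.5ⁿ ≥ 17/3 ÷ (126/4895) = 83215/378.
3.5⁴ = 150.0625 falls short of 83215/378 but 3.5⁵ = 525.21875 reaches it, so n = 5.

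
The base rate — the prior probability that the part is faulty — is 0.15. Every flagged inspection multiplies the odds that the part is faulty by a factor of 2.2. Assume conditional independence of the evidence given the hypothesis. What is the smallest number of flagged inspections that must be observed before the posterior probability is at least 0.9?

5

Prior odds = 0.15/0.85 = 3/17.
Likelihood ratio per flagged inspection = 2.2.
Target odds: 0.9 ÷ 0.1 = 9.
Need (3/17) × 2.2ⁿ ≥ 9, i.e. 2.2ⁿ ≥ 51.
2.2⁴ = 23.4256 falls short of 51 but 2.2⁵ = 51.53632 reaches it, so n = 5.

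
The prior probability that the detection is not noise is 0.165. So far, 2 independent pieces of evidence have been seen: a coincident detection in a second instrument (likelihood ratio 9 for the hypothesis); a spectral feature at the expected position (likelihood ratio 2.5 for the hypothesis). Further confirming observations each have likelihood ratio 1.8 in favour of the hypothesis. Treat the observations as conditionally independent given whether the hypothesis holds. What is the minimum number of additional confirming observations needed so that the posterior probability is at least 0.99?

Prior odds = 0.165/0.835 = 33/167.
Combined Bayes factor of the evidence already in hand = 9 × 2.5 = 22.5.
Odds after that evidence = (33/167) × 22.5 = 1485/334.
Target odds = 0.99/0.01 = 99.
Need 1.8ⁿ ≥ 99 ÷ (1485/334) = 334/15.
1.8⁵ = 18.89568 falls short of 334/15 but 1.8⁶ = 531441/15625 reaches it, so n = 6.

6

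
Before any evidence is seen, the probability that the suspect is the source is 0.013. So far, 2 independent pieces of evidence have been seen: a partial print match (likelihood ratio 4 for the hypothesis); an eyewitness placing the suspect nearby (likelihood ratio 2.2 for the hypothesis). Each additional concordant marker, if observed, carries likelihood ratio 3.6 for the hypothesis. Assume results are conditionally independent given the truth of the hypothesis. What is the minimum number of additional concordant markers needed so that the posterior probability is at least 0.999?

8

Prior odds = 0.013/0.987 = 13/987.
Combined Bayes factor of the evidence already in hand = 4 × 2.2 = 8.8.
Odds after that evidence = (13/987) × 8.8 = 572/4935.
Target odds = 0.999/0.001 = 999.
Need 3.6ⁿ ≥ 999 ÷ (572/4935) = 4930065/572.
3.6⁷ = 612220032/78125 falls short of 4930065/572 but 3.6⁸ ≈28211.1 reaches it, so n = 8.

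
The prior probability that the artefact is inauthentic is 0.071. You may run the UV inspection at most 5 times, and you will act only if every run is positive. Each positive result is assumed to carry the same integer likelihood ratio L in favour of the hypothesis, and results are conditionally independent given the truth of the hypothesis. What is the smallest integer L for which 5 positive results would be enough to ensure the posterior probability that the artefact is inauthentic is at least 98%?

4

Prior odds = 0.071/0.929 = 71/929.
Target odds = 0.98/0.02 = 49.
Need L⁵ ≥ 49 ÷ (71/929) = 45521/71.
3⁵ = 243 < 45521/71 ≤ 1024 = 4⁵, so L = 4.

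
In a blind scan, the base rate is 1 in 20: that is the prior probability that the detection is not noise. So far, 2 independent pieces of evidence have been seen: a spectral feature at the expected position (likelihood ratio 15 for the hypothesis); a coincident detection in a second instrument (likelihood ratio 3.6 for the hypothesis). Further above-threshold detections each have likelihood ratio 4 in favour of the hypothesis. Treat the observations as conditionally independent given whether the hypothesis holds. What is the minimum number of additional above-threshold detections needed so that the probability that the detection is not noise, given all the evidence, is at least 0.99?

Prior odds = 0.05/0.95 = 1/19.
Combined Bayes factor of the evidence already in hand = 15 × 3.6 = 54.
Odds after that evidence = (1/19) × 54 = 54/19.
Target odds = 0.99/0.01 = 99.
Need 4ⁿ ≥ 99 ÷ (54/19) = 209/6.
4² = 16 falls short of 209/6 but 4³ = 64 reaches it, so n = 3.

3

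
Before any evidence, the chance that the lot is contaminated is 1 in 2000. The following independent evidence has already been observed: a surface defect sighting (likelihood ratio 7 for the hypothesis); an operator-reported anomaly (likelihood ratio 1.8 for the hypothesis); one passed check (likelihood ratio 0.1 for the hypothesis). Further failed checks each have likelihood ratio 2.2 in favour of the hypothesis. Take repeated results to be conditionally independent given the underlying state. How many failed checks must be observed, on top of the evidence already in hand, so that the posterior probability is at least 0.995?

Prior odds = 0.0005/0.9995 = 1/1999.
Combined Bayes factor of the evidence already in hand = 7 × 1.8 × 0.1 = 1.26.
Odds after that evidence = (1/1999) × 1.26 = 63/99950.
Target odds = 0.995/0.005 = 199.
Need 2.2ⁿ ≥ 199 ÷ (63/99950) = 19890050/63.
2.2¹⁶ ≈301136 falls short of 19890050/63 but 2.2¹⁷ ≈662500 reaches it, so n = 17.

17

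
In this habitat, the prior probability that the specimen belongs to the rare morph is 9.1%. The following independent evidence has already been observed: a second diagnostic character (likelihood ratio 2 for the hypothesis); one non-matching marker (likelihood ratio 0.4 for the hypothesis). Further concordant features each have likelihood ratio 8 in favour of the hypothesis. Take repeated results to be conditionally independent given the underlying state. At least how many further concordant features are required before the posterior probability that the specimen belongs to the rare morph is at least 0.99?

4

Prior odds = 0.091/0.909 = 91/909.
Combined Bayes factor of the evidence already in hand = 2 × 0.4 = 0.8.
Odds after that evidence = (91/909) × 0.8 = 364/4545.
Target odds = 0.99/0.01 = 99.
Need 8ⁿ ≥ 99 ÷ (364/4545) = 449955/364.
8³ = 512 falls short of 449955/364 but 8⁴ = 4096 reaches it, so n = 4.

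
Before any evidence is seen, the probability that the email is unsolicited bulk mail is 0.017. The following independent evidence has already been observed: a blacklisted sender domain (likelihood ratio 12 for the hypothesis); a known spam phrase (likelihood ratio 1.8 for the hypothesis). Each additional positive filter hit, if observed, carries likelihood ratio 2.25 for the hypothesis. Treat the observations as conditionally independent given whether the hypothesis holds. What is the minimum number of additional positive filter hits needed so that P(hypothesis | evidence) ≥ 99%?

7

Prior odds = 0.017/0.983 = 17/983.
Combined Bayes factor of the evidence already in hand = 12 × 1.8 = 21.6.
Odds after that evidence = (17/983) × 21.6 = 1836/4915.
Target odds = 0.99/0.01 = 99.
Need 2.25ⁿ ≥ 99 ÷ (1836/4915) = 54065/204.
2.25⁶ = 531441/4096 falls short of 54065/204 but 2.25⁷ = 4782969/16384 reaches it, so n = 7.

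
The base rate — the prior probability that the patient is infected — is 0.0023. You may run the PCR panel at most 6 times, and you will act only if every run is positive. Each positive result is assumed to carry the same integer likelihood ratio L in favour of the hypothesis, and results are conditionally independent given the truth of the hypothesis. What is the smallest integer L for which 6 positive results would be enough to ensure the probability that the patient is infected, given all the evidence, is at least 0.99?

6

Prior odds = 0.0023/0.9977 = 23/9977.
Target odds = 0.99/0.01 = 99.
Need L⁶ ≥ 99 ÷ (23/9977) = 987723/23.
5⁶ = 15625 < 987723/23 ≤ 46656 = 6⁶, so L = 6.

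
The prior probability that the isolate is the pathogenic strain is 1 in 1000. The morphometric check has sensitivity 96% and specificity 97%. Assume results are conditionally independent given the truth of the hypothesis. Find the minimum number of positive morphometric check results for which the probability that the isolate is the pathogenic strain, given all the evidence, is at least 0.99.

Prior odds = 0.001/0.999 = 1/999.
False-positive rate = 1 − 0.97 = 0.03; likelihood ratio of a positive = 0.96/0.03 = 32.
Target odds: 0.99 ÷ 0.01 = 99.
Require 32ⁿ ≥ 99 ÷ (1/999) = 98901.
32³ = 32768 falls short of 98901 but 32⁴ = 1048576 reaches it, so n = 4.

4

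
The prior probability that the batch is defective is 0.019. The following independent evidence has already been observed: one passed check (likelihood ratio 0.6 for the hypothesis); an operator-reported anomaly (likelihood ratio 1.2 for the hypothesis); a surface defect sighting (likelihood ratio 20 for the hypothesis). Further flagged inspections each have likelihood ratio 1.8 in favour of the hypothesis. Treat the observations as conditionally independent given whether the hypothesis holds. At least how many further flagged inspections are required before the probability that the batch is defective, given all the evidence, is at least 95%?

Prior odds = 0.019/0.981 = 19/981.
Combined Bayes factor of the evidence already in hand = 0.6 × 1.2 × 20 = 14.4.
Odds after that evidence = (19/981) × 14.4 = 152/545.
Target odds = 0.95/0.05 = 19.
Need 1.8ⁿ ≥ 19 ÷ (152/545) = 68.125.
1.8⁷ = 4782969/78125 falls short of 68.125 but 1.8⁸ = 43046721/390625 reaches it, so n = 8.

8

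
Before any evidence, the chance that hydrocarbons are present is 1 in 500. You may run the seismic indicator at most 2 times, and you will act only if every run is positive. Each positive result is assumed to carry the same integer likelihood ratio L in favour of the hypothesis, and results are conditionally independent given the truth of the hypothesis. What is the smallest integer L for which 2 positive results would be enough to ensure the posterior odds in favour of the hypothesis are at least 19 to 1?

98

Prior odds = 0.002/0.998 = 1/499.
Target odds = 19.
Need L² ≥ 19 ÷ (1/499) = 9481.
97² = 9409 < 9481 ≤ 9604 = 98², so L = 98.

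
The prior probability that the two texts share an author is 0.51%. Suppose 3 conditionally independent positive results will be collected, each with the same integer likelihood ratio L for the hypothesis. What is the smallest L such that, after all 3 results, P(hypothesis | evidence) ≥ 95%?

16

Prior odds = 0.0051/0.9949 = 51/9949.
Target odds = 0.95/0.05 = 19.
Need L³ ≥ 19 ÷ (51/9949) = 189031/51.
15³ = 3375 < 189031/51 ≤ 4096 = 16³, so L = 16.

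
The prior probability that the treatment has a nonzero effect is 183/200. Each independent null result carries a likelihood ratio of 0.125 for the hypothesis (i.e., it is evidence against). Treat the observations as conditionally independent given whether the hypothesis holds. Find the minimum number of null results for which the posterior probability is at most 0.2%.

5

Prior odds: 0.915 ÷ 0.085 = 183/17.
Likelihood ratio per null result = 0.125.
Target posterior odds = 0.002/0.998 = 1/499.
Require 0.125ⁿ ≤ 1/499 ÷ (183/17) = 17/91317.
0.125⁴ = 1/4096 is still above 17/91317 but 0.125⁵ = 1/32768 is at or below it, so n = 5.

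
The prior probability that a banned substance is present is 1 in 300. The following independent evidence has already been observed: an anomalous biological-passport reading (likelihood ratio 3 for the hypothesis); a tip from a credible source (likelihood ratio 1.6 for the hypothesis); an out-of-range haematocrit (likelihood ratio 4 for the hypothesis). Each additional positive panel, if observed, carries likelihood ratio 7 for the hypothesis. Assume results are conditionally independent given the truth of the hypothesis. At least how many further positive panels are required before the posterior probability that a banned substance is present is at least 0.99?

Prior odds = (1/300)/(299/300) = 1/299.
Combined Bayes factor of the evidence already in hand = 3 × 1.6 × 4 = 19.2.
Odds after that evidence = (1/299) × 19.2 = 96/1495.
Target odds = 0.99/0.01 = 99.
Need 7ⁿ ≥ 99 ÷ (96/1495) = 1541.71875.
7³ = 343 falls short of 1541.71875 but 7⁴ = 2401 reaches it, so n = 4.

4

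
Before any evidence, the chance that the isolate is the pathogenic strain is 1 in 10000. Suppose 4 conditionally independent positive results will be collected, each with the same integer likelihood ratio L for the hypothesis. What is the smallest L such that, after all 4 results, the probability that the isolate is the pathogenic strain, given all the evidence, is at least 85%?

Prior odds = 0.0001/0.9999 = 1/9999.
Target odds = 0.85/0.15 = 17/3.
Need L⁴ ≥ 17/3 ÷ (1/9999) = 56661.
15⁴ = 50625 < 56661 ≤ 65536 = 16⁴, so L = 16.

16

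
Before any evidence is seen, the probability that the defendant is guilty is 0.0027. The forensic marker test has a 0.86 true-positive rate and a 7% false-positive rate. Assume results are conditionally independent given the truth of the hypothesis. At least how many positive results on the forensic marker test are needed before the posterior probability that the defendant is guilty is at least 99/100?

5

Prior odds = 0.0027/0.9973 = 27/9973.
Likelihood ratio of a positive result = 0.86/0.07 = 86/7.
Target posterior odds = 0.99/0.01 = 99.
Need (27/9973) × (86/7)ⁿ ≥ 99, i.e. (86/7)ⁿ ≥ 109703/3.
(86/7)⁴ = 54700816/2401 falls short of 109703/3 but (86/7)⁵ ≈279899 reaches it, so n = 5.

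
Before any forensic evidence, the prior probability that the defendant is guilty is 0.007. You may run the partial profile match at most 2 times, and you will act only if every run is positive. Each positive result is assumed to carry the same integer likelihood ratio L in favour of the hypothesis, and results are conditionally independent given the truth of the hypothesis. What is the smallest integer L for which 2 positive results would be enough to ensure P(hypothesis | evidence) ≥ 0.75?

21

Prior odds = 0.007/0.993 = 7/993.
Target odds = 0.75/0.25 = 3.
Need L² ≥ 3 ÷ (7/993) = 2979/7.
20² = 400 < 2979/7 ≤ 441 = 21², so L = 21.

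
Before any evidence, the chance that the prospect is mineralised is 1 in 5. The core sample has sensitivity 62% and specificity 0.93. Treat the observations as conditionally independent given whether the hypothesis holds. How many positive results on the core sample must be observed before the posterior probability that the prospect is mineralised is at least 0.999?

Prior odds: 0.2 ÷ 0.8 = 0.25.
False-positive rate = 1 − 0.93 = 0.07; likelihood ratio of a positive = 0.62/0.07 = 62/7.
Target posterior odds = 0.999/0.001 = 999.
Need 0.25 × (62/7)ⁿ ≥ 999, i.e. (62/7)ⁿ ≥ 3996.
(62/7)³ = 238328/343 falls short of 3996 but (62/7)⁴ = 14776336/2401 reaches it, so n = 4.

4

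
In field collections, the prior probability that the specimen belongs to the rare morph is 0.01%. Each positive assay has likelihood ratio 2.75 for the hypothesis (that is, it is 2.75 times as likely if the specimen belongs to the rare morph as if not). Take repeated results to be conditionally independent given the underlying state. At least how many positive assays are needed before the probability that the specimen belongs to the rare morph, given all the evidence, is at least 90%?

Prior odds = 0.0001/0.9999 = 1/9999.
Likelihood ratio per positive assay = 2.75.
Target posterior odds = 0.9/0.1 = 9.
Need (1/9999) × 2.75ⁿ ≥ 9, i.e. 2.75ⁿ ≥ 89991.
2.75¹¹ ≈68023.6 falls short of 89991 but 2.75¹² ≈187065 reaches it, so n = 12.

12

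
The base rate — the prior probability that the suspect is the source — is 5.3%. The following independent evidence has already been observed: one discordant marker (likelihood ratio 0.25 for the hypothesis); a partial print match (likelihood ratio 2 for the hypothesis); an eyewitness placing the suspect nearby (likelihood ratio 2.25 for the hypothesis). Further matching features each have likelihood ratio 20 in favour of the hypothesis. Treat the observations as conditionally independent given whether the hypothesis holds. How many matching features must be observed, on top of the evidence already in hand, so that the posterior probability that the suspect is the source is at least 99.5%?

3

Prior odds = 0.053/0.947 = 53/947.
Combined Bayes factor of the evidence already in hand = 0.25 × 2 × 2.25 = 1.125.
Odds after that evidence = (53/947) × 1.125 = 477/7576.
Target odds = 0.995/0.005 = 199.
Need 20ⁿ ≥ 199 ÷ (477/7576) = 1507624/477.
20² = 400 falls short of 1507624/477 but 20³ = 8000 reaches it, so n = 3.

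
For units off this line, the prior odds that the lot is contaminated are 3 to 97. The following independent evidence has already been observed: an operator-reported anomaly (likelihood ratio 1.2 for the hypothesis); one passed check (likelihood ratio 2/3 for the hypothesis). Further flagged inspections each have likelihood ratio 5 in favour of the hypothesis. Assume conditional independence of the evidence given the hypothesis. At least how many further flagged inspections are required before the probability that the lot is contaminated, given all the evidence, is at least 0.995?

6

Prior odds = 3/97.
Combined Bayes factor of the evidence already in hand = 1.2 × (2/3) = 0.8.
Odds after that evidence = (3/97) × 0.8 = 12/485.
Target odds = 0.995/0.005 = 199.
Need 5ⁿ ≥ 199 ÷ (12/485) = 96515/12.
5⁵ = 3125 falls short of 96515/12 but 5⁶ = 15625 reaches it, so n = 6.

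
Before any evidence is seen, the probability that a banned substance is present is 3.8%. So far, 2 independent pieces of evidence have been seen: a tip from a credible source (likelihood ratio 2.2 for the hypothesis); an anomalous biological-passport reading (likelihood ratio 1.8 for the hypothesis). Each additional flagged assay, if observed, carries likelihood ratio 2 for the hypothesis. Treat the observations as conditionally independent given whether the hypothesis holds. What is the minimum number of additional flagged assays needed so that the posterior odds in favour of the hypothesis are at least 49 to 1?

9

Prior odds = 0.038/0.962 = 19/481.
Combined Bayes factor of the evidence already in hand = 2.2 × 1.8 = 3.96.
Odds after that evidence = (19/481) × 3.96 = 1881/12025.
Target odds = 49.
Need 2ⁿ ≥ 49 ÷ (1881/12025) = 589225/1881.
2⁸ = 256 falls short of 589225/1881 but 2⁹ = 512 reaches it, so n = 9.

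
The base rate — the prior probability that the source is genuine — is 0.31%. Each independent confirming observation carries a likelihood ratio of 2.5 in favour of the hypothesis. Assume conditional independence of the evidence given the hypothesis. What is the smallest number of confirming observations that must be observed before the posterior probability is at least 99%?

12

Prior odds: 0.0031 ÷ 0.9969 = 31/9969.
Likelihood ratio per confirming observation = 2.5.
Target posterior odds = 0.99/0.01 = 99.
Require 2.5ⁿ ≥ 99 ÷ (31/9969) = 986931/31.
2.5¹¹ = 48828125/2048 falls short of 986931/31 but 2.5¹² = 244140625/4096 reaches it, so n = 12.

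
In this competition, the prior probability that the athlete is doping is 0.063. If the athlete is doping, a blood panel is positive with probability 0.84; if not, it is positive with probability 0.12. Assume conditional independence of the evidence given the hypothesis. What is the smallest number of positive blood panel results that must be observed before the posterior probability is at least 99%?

4

Prior odds = 0.063/0.937 = 63/937.
Likelihood ratio of a positive = 0.84/0.12 = 7.
Target odds: 0.99 ÷ 0.01 = 99.
Require 7ⁿ ≥ 99 ÷ (63/937) = 10307/7.
7³ = 343 falls short of 10307/7 but 7⁴ = 2401 reaches it, so n = 4.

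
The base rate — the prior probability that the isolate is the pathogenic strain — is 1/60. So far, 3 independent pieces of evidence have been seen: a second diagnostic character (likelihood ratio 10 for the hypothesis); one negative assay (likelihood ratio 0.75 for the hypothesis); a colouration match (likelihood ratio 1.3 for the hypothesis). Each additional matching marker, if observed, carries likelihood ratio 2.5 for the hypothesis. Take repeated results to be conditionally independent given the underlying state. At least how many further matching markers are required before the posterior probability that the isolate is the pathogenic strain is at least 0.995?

8

Prior odds = (1/60)/(59/60) = 1/59.
Combined Bayes factor of the evidence already in hand = 10 × 0.75 × 1.3 = 9.75.
Odds after that evidence = (1/59) × 9.75 = 39/236.
Target odds = 0.995/0.005 = 199.
Need 2.5ⁿ ≥ 199 ÷ (39/236) = 46964/39.
2.5⁷ = 610.3515625 falls short of 46964/39 but 2.5⁸ = 390625/256 reaches it, so n = 8.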